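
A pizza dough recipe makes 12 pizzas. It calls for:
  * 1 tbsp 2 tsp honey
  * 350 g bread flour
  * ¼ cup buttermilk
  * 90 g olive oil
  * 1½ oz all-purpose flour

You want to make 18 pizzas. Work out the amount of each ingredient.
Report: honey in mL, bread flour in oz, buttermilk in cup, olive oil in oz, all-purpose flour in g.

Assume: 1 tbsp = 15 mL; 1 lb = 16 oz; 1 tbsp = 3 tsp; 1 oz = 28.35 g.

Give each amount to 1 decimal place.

Scaling factor: 18/12 = 3/2 = 1.5.
honey: (1 tbsp + 2 tsp = 5/3 tbsp) × 3/2 × 15 mL/tbsp = 37.5 mL
bread flour: 350 g × 3/2 ÷ 28.35 g/oz ≈ 18.5 oz
buttermilk: 0.25 cup × 3/2 ≈ 0.4 cup
olive oil: 90 g × 3/2 ÷ 28.35 g/oz ≈ 4.8 oz
all-purpose flour: 1.5 oz × 3/2 × 28.35 g/oz ≈ 63.8 g

honey: 37.5 mL; bread flour: 18.5 oz; buttermilk: 0.4 cup; olive oil: 4.8 oz; all-purpose flour: 63.8 g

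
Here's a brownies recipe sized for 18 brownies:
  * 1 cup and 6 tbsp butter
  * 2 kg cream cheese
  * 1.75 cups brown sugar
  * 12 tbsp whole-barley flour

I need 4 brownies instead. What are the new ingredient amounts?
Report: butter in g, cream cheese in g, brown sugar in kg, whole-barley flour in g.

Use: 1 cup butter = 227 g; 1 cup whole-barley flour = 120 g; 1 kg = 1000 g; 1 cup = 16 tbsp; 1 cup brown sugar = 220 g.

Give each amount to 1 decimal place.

butter: 69.4 g; cream cheese: 444.4 g; brown sugar: 0.1 kg; whole-barley flour: 20.0 g

Scaling factor: 4/18 = 2/9.
butter: (1 cup + 6 tbsp = 1.375 cup) × 2/9 × 227 g/cup ≈ 69.4 g
cream cheese: 2 kg × 2/9 × 1000 g/kg ≈ 444.4 g
brown sugar: 1.75 cup × 2/9 × 220 g/cup ÷ 1000 g/kg ≈ 0.1 kg
whole-barley flour: 12 tbsp × 2/9 ÷ 16 tbsp/cup × 120 g/cup = 20.0 g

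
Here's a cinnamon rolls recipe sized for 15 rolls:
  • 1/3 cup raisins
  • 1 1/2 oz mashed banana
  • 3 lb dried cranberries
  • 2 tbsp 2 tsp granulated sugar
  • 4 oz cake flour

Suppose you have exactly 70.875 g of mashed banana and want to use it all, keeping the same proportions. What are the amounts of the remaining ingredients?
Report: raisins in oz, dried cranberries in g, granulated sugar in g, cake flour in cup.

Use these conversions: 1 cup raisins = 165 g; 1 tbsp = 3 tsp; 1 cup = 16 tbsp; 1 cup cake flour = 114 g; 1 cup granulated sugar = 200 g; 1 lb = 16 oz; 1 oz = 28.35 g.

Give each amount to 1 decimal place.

raisins: 3.2 oz; dried cranberries: 2268.0 g; granulated sugar: 55.6 g; cake flour: 1.7 cup

The original recipe has 42.525 g of mashed banana, so the scaling factor is 70.875 ÷ 42.525 = 5/3.
raisins: 1/3 cup × 5/3 × 165 g/cup ÷ 28.35 g/oz ≈ 3.2 oz
dried cranberries: 3 lb × 5/3 × 16 oz/lb × 28.35 g/oz = 2268.0 g
granulated sugar: (2 tbsp + 2 tsp = 8/3 tbsp) × 5/3 ÷ 16 tbsp/cup × 200 g/cup ≈ 55.6 g
cake flour: 4 oz × 5/3 × 28.35 g/oz ÷ 114 g/cup ≈ 1.7 cup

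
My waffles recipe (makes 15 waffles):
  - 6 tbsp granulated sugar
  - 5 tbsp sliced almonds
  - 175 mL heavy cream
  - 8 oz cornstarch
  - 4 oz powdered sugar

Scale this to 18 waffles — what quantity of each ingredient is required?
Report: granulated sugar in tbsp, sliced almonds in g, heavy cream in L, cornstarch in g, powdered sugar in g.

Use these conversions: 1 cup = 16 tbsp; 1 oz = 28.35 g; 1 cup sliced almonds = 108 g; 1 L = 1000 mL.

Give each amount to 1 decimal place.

granulated sugar: 7.2 tbsp; sliced almonds: 40.5 g; heavy cream: 0.2 L; cornstarch: 272.2 g; powdered sugar: 136.1 g

Scaling factor: 18/15 = 6/5 = 1.2.
granulated sugar: 6 tbsp × 6/5 = 7.2 tbsp
sliced almonds: 5 tbsp × 6/5 ÷ 16 tbsp/cup × 108 g/cup = 40.5 g
heavy cream: 175 mL × 6/5 ÷ 1000 mL/L ≈ 0.2 L
cornstarch: 8 oz × 6/5 × 28.35 g/oz ≈ 272.2 g
powdered sugar: 4 oz × 6/5 × 28.35 g/oz ≈ 136.1 g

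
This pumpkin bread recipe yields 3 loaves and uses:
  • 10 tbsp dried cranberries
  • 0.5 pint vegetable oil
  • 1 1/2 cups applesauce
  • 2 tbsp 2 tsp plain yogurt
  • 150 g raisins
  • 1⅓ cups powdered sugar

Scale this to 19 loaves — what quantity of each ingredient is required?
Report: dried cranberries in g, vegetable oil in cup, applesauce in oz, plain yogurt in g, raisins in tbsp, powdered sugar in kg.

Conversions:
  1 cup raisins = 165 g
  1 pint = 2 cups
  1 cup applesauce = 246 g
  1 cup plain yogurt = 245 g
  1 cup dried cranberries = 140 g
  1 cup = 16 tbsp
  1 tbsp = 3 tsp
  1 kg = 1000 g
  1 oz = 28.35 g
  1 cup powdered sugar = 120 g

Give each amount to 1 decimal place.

Scaling factor: 19/3.
dried cranberries: 10 tbsp × 19/3 ÷ 16 tbsp/cup × 140 g/cup ≈ 554.2 g
vegetable oil: 0.5 pint × 19/3 × 2 cup/pint ≈ 6.3 cup
applesauce: 1.5 cup × 19/3 × 246 g/cup ÷ 28.35 g/oz ≈ 82.4 oz
plain yogurt: (2 tbsp + 2 tsp = 8/3 tbsp) × 19/3 ÷ 16 tbsp/cup × 245 g/cup ≈ 258.6 g
raisins: 150 g × 19/3 ÷ 165 g/cup × 16 tbsp/cup ≈ 92.1 tbsp
powdered sugar: 4/3 cup × 19/3 × 120 g/cup ÷ 1000 g/kg ≈ 1.0 kg

dried cranberries: 554.2 g; vegetable oil: 6.3 cup; applesauce: 82.4 oz; plain yogurt: 258.6 g; raisins: 92.1 tbsp; powdered sugar: 1.0 kg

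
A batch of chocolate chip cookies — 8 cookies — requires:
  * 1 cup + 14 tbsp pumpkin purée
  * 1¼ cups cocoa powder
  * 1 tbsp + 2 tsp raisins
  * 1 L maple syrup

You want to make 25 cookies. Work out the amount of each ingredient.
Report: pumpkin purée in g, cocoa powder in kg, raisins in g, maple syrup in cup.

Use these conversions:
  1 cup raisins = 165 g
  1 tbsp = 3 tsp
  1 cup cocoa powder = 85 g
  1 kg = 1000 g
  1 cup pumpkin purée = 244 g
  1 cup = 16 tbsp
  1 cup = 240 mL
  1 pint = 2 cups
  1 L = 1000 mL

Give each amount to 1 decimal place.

pumpkin purée: 1429.7 g; cocoa powder: 0.3 kg; raisins: 53.7 g; maple syrup: 13.0 cup

Scaling factor: 25/8 = 3.125.
pumpkin purée: (1 cup + 14 tbsp = 1.875 cup) × 25/8 × 244 g/cup ≈ 1429.7 g
cocoa powder: 1.25 cup × 25/8 × 85 g/cup ÷ 1000 g/kg ≈ 0.3 kg
raisins: (1 tbsp + 2 tsp = 5/3 tbsp) × 25/8 ÷ 16 tbsp/cup × 165 g/cup ≈ 53.7 g
maple syrup: 1 L × 25/8 × 1000 mL/L ÷ 240 mL/cup ≈ 13.0 cup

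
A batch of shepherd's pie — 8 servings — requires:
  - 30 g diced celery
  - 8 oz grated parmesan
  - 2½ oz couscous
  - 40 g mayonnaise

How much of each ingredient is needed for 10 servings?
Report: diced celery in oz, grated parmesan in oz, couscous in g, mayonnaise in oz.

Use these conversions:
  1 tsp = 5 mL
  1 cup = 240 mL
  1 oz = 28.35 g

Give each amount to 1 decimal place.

Scaling factor: 10/8 = 5/4 = 1.25.
diced celery: 30 g × 5/4 ÷ 28.35 g/oz ≈ 1.3 oz
grated parmesan: 8 oz × 5/4 = 10.0 oz
couscous: 2.5 oz × 5/4 × 28.35 g/oz ≈ 88.6 g
mayonnaise: 40 g × 5/4 ÷ 28.35 g/oz ≈ 1.8 oz

diced celery: 1.3 oz; grated parmesan: 10.0 oz; couscous: 88.6 g; mayonnaise: 1.8 oz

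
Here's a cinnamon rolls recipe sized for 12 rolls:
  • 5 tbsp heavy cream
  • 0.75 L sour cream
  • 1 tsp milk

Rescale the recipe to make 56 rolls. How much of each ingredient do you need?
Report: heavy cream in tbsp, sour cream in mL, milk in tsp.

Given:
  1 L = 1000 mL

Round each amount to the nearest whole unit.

Scaling factor: 56/12 = 14/3.
heavy cream: 5 tbsp × 14/3 ≈ 23 tbsp
sour cream: 0.75 L × 14/3 × 1000 mL/L = 3500 mL
milk: 1 tsp × 14/3 ≈ 5 tsp

heavy cream: 23 tbsp; sour cream: 3500 mL; milk: 5 tsp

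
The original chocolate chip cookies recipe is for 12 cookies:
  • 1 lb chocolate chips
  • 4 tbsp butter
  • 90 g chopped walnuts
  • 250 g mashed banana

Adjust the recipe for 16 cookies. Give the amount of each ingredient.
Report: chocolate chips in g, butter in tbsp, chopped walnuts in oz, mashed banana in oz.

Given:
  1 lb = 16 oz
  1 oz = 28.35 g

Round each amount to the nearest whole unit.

chocolate chips: 605 g; butter: 5 tbsp; chopped walnuts: 4 oz; mashed banana: 12 oz

Scaling factor: 16/12 = 4/3.
chocolate chips: 1 lb × 4/3 × 16 oz/lb × 28.35 g/oz ≈ 605 g
butter: 4 tbsp × 4/3 ≈ 5 tbsp
chopped walnuts: 90 g × 4/3 ÷ 28.35 g/oz ≈ 4 oz
mashed banana: 250 g × 4/3 ÷ 28.35 g/oz ≈ 12 oz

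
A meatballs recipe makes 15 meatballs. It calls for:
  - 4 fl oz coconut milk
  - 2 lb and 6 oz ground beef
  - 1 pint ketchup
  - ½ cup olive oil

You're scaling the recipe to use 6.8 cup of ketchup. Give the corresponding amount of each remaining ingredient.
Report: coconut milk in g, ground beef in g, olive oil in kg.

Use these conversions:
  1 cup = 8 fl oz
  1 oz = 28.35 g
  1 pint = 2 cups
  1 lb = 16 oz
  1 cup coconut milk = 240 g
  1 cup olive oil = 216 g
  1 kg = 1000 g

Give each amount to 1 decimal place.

coconut milk: 408.0 g; ground beef: 3662.8 g; olive oil: 0.4 kg

The original recipe has 2 cup of ketchup, so the scaling factor is 6.8 ÷ 2 = 17/5 = 3.4.
coconut milk: 4 fl oz × 17/5 ÷ 8 fl oz/cup × 240 g/cup = 408.0 g
ground beef: (2 lb + 6 oz = 2.375 lb) × 17/5 × 16 oz/lb × 28.35 g/oz ≈ 3662.8 g
olive oil: 0.5 cup × 17/5 × 216 g/cup ÷ 1000 g/kg ≈ 0.4 kg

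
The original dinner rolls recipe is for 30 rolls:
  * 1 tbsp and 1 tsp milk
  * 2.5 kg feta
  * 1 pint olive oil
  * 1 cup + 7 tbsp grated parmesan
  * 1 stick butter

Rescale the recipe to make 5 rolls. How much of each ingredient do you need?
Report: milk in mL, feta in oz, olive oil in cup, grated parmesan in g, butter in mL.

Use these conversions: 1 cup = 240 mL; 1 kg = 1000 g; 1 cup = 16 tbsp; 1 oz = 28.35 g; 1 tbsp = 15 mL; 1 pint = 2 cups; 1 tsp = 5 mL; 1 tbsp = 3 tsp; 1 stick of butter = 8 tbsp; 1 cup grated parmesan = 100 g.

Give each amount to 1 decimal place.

Scaling factor: 5/30 = 1/6.
milk: (1 tbsp + 1 tsp = 4/3 tbsp) × 1/6 × 15 mL/tbsp ≈ 3.3 mL
feta: 2.5 kg × 1/6 × 1000 g/kg ÷ 28.35 g/oz ≈ 14.7 oz
olive oil: 1 pint × 1/6 × 2 cup/pint ≈ 0.3 cup
grated parmesan: (1 cup + 7 tbsp = 1.4375 cup) × 1/6 × 100 g/cup ≈ 24.0 g
butter: 1 stick × 1/6 × 8 tbsp/stick × 15 mL/tbsp = 20.0 mL

milk: 3.3 mL; feta: 14.7 oz; olive oil: 0.3 cup; grated parmesan: 24.0 g; butter: 20.0 mL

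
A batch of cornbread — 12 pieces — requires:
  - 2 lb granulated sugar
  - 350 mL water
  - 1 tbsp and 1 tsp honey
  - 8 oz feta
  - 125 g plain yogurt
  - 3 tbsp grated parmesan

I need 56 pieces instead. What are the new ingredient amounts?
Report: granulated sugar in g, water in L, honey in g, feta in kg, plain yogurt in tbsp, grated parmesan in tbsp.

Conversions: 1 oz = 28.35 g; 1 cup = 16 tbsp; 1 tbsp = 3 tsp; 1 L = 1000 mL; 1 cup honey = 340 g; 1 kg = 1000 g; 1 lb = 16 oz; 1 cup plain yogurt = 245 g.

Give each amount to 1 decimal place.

granulated sugar: 4233.6 g; water: 1.6 L; honey: 132.2 g; feta: 1.1 kg; plain yogurt: 38.1 tbsp; grated parmesan: 14.0 tbsp

Scaling factor: 56/12 = 14/3.
granulated sugar: 2 lb × 14/3 × 16 oz/lb × 28.35 g/oz = 4233.6 g
water: 350 mL × 14/3 ÷ 1000 mL/L ≈ 1.6 L
honey: (1 tbsp + 1 tsp = 4/3 tbsp) × 14/3 ÷ 16 tbsp/cup × 340 g/cup ≈ 132.2 g
feta: 8 oz × 14/3 × 28.35 g/oz ÷ 1000 g/kg ≈ 1.1 kg
plain yogurt: 125 g × 14/3 ÷ 245 g/cup × 16 tbsp/cup ≈ 38.1 tbsp
grated parmesan: 3 tbsp × 14/3 = 14.0 tbsp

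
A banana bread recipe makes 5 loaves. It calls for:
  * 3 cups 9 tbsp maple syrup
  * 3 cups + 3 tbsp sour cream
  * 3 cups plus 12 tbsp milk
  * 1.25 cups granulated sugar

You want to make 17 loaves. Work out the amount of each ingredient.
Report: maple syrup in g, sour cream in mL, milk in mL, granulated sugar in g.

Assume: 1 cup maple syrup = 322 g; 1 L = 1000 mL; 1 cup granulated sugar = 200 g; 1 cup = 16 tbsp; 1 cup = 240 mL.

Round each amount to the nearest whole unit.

maple syrup: 3900 g; sour cream: 2601 mL; milk: 3060 mL; granulated sugar: 850 g

Scaling factor: 17/5 = 3.4.
maple syrup: (3 cup + 9 tbsp = 3.5625 cup) × 17/5 × 322 g/cup ≈ 3900 g
sour cream: (3 cup + 3 tbsp = 3.1875 cup) × 17/5 × 240 mL/cup = 2601 mL
milk: (3 cup + 12 tbsp = 3.75 cup) × 17/5 × 240 mL/cup = 3060 mL
granulated sugar: 1.25 cup × 17/5 × 200 g/cup = 850 g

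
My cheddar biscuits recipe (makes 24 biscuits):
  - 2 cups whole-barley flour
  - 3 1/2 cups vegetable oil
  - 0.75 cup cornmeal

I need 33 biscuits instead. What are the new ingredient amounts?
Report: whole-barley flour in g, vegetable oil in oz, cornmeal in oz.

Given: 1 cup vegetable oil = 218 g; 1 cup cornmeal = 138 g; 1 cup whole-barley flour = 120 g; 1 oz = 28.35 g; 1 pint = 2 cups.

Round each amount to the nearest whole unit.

Scaling factor: 33/24 = 11/8 = 1.375.
whole-barley flour: 2 cup × 11/8 × 120 g/cup = 330 g
vegetable oil: 3.5 cup × 11/8 × 218 g/cup ÷ 28.35 g/oz ≈ 37 oz
cornmeal: 0.75 cup × 11/8 × 138 g/cup ÷ 28.35 g/oz ≈ 5 oz

whole-barley flour: 330 g; vegetable oil: 37 oz; cornmeal: 5 oz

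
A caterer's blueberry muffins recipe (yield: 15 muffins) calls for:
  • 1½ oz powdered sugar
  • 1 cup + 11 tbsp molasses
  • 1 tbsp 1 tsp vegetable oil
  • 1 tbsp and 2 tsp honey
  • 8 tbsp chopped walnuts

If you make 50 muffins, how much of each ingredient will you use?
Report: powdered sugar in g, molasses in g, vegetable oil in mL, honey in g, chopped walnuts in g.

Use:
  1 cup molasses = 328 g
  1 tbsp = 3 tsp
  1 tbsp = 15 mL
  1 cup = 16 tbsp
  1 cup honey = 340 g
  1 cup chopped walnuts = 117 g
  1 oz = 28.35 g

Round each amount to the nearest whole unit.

powdered sugar: 142 g; molasses: 1845 g; vegetable oil: 67 mL; honey: 118 g; chopped walnuts: 195 g

Scaling factor: 50/15 = 10/3.
powdered sugar: 1.5 oz × 10/3 × 28.35 g/oz ≈ 142 g
molasses: (1 cup + 11 tbsp = 1.6875 cup) × 10/3 × 328 g/cup = 1845 g
vegetable oil: (1 tbsp + 1 tsp = 4/3 tbsp) × 10/3 × 15 mL/tbsp ≈ 67 mL
honey: (1 tbsp + 2 tsp = 5/3 tbsp) × 10/3 ÷ 16 tbsp/cup × 340 g/cup ≈ 118 g
chopped walnuts: 8 tbsp × 10/3 ÷ 16 tbsp/cup × 117 g/cup = 195 g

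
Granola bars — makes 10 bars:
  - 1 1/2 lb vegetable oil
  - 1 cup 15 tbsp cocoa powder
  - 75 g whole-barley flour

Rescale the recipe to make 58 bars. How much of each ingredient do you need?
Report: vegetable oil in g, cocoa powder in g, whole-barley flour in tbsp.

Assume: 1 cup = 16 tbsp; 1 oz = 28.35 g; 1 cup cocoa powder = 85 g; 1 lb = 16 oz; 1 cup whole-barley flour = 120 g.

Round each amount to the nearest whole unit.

vegetable oil: 3946 g; cocoa powder: 955 g; whole-barley flour: 58 tbsp

Scaling factor: 58/10 = 29/5 = 5.8.
vegetable oil: 1.5 lb × 29/5 × 16 oz/lb × 28.35 g/oz ≈ 3946 g
cocoa powder: (1 cup + 15 tbsp = 1.9375 cup) × 29/5 × 85 g/cup ≈ 955 g
whole-barley flour: 75 g × 29/5 ÷ 120 g/cup × 16 tbsp/cup = 58 tbsp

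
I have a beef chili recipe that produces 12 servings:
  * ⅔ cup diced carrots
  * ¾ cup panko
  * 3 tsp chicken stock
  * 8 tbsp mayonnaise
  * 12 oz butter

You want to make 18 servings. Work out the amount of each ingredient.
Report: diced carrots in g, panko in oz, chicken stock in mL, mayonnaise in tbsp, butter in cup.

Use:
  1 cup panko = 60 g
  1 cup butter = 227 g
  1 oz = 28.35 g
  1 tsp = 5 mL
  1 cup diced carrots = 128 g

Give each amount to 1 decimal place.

diced carrots: 128.0 g; panko: 2.4 oz; chicken stock: 22.5 mL; mayonnaise: 12.0 tbsp; butter: 2.2 cup

Scaling factor: 18/12 = 3/2 = 1.5.
diced carrots: 2/3 cup × 3/2 × 128 g/cup = 128.0 g
panko: 0.75 cup × 3/2 × 60 g/cup ÷ 28.35 g/oz ≈ 2.4 oz
chicken stock: 3 tsp × 3/2 × 5 mL/tsp = 22.5 mL
mayonnaise: 8 tbsp × 3/2 = 12.0 tbsp
butter: 12 oz × 3/2 × 28.35 g/oz ÷ 227 g/cup ≈ 2.2 cup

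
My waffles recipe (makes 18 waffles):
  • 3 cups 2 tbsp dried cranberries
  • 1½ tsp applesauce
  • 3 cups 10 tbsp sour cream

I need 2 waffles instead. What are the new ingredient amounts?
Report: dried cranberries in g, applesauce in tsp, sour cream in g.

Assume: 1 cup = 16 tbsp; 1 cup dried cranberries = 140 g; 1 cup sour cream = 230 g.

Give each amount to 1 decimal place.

dried cranberries: 48.6 g; applesauce: 0.2 tsp; sour cream: 92.6 g

Scaling factor: 2/18 = 1/9.
dried cranberries: (3 cup + 2 tbsp = 3.125 cup) × 1/9 × 140 g/cup ≈ 48.6 g
applesauce: 1.5 tsp × 1/9 ≈ 0.2 tsp
sour cream: (3 cup + 10 tbsp = 3.625 cup) × 1/9 × 230 g/cup ≈ 92.6 g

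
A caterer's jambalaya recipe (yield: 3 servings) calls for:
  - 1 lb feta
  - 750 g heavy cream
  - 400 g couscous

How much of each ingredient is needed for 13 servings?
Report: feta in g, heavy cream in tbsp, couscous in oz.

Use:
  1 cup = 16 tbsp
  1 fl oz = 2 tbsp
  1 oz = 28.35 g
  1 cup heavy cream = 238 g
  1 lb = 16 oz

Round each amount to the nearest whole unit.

feta: 1966 g; heavy cream: 218 tbsp; couscous: 61 oz

Scaling factor: 13/3.
feta: 1 lb × 13/3 × 16 oz/lb × 28.35 g/oz ≈ 1966 g
heavy cream: 750 g × 13/3 ÷ 238 g/cup × 16 tbsp/cup ≈ 218 tbsp
couscous: 400 g × 13/3 ÷ 28.35 g/oz ≈ 61 oz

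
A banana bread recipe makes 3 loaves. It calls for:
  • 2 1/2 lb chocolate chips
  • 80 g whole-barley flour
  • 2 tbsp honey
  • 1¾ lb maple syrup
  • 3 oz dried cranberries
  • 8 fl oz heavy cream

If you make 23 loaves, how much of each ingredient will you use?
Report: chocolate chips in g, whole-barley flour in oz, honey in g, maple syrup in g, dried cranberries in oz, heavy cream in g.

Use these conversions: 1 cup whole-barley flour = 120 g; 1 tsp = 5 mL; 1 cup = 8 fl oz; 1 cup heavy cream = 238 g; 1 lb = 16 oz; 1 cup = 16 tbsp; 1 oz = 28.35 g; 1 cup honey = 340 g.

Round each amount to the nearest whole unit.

Scaling factor: 23/3.
chocolate chips: 2.5 lb × 23/3 × 16 oz/lb × 28.35 g/oz = 8694 g
whole-barley flour: 80 g × 23/3 ÷ 28.35 g/oz ≈ 22 oz
honey: 2 tbsp × 23/3 ÷ 16 tbsp/cup × 340 g/cup ≈ 326 g
maple syrup: 1.75 lb × 23/3 × 16 oz/lb × 28.35 g/oz ≈ 6086 g
dried cranberries: 3 oz × 23/3 = 23 oz
heavy cream: 8 fl oz × 23/3 ÷ 8 fl oz/cup × 238 g/cup ≈ 1825 g

chocolate chips: 8694 g; whole-barley flour: 22 oz; honey: 326 g; maple syrup: 6086 g; dried cranberries: 23 oz; heavy cream: 1825 g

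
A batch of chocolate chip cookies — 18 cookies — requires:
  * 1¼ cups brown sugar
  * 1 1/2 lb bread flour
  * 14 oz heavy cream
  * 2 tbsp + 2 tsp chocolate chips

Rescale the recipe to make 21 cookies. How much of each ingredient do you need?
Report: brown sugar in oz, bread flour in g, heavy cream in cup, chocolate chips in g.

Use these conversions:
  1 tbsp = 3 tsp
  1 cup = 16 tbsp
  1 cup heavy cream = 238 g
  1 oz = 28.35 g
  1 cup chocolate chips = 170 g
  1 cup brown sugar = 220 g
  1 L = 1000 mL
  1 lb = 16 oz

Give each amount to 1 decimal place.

brown sugar: 11.3 oz; bread flour: 793.8 g; heavy cream: 1.9 cup; chocolate chips: 33.1 g

Scaling factor: 21/18 = 7/6.
brown sugar: 1.25 cup × 7/6 × 220 g/cup ÷ 28.35 g/oz ≈ 11.3 oz
bread flour: 1.5 lb × 7/6 × 16 oz/lb × 28.35 g/oz = 793.8 g
heavy cream: 14 oz × 7/6 × 28.35 g/oz ÷ 238 g/cup ≈ 1.9 cup
chocolate chips: (2 tbsp + 2 tsp = 8/3 tbsp) × 7/6 ÷ 16 tbsp/cup × 170 g/cup ≈ 33.1 g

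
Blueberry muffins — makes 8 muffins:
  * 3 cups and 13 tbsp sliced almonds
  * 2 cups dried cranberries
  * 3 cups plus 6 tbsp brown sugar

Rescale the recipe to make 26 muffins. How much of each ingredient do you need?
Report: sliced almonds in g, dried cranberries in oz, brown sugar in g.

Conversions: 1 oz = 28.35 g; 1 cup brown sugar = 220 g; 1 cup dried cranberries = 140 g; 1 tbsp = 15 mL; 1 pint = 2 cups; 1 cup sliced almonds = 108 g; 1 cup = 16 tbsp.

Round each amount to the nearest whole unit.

Scaling factor: 26/8 = 13/4 = 3.25.
sliced almonds: (3 cup + 13 tbsp = 3.8125 cup) × 13/4 × 108 g/cup ≈ 1338 g
dried cranberries: 2 cup × 13/4 × 140 g/cup ÷ 28.35 g/oz ≈ 32 oz
brown sugar: (3 cup + 6 tbsp = 3.375 cup) × 13/4 × 220 g/cup ≈ 2413 g

sliced almonds: 1338 g; dried cranberries: 32 oz; brown sugar: 2413 g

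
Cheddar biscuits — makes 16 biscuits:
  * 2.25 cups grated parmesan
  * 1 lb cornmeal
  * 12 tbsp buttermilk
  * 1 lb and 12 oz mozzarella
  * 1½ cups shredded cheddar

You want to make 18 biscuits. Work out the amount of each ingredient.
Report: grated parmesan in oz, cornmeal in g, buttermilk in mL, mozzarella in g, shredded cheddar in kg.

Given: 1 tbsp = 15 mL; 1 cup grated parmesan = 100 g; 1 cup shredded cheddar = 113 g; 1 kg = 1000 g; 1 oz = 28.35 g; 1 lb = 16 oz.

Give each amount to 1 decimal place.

grated parmesan: 8.9 oz; cornmeal: 510.3 g; buttermilk: 202.5 mL; mozzarella: 893.0 g; shredded cheddar: 0.2 kg

Scaling factor: 18/16 = 9/8 = 1.125.
grated parmesan: 2.25 cup × 9/8 × 100 g/cup ÷ 28.35 g/oz ≈ 8.9 oz
cornmeal: 1 lb × 9/8 × 16 oz/lb × 28.35 g/oz = 510.3 g
buttermilk: 12 tbsp × 9/8 × 15 mL/tbsp = 202.5 mL
mozzarella: (1 lb + 12 oz = 1.75 lb) × 9/8 × 16 oz/lb × 28.35 g/oz ≈ 893.0 g
shredded cheddar: 1.5 cup × 9/8 × 113 g/cup ÷ 1000 g/kg ≈ 0.2 kg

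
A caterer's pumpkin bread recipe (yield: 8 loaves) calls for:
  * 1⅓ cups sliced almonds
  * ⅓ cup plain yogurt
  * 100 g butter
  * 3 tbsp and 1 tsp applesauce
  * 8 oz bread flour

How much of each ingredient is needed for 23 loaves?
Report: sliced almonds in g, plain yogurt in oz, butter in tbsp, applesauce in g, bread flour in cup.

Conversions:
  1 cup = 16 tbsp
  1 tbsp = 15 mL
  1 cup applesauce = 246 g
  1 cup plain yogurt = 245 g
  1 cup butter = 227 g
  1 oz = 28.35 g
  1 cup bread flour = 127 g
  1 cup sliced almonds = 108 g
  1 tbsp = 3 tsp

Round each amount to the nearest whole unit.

Scaling factor: 23/8 = 2.875.
sliced almonds: 4/3 cup × 23/8 × 108 g/cup = 414 g
plain yogurt: 1/3 cup × 23/8 × 245 g/cup ÷ 28.35 g/oz ≈ 8 oz
butter: 100 g × 23/8 ÷ 227 g/cup × 16 tbsp/cup ≈ 20 tbsp
applesauce: (3 tbsp + 1 tsp = 10/3 tbsp) × 23/8 ÷ 16 tbsp/cup × 246 g/cup ≈ 147 g
bread flour: 8 oz × 23/8 × 28.35 g/oz ÷ 127 g/cup ≈ 5 cup

sliced almonds: 414 g; plain yogurt: 8 oz; butter: 20 tbsp; applesauce: 147 g; bread flour: 5 cup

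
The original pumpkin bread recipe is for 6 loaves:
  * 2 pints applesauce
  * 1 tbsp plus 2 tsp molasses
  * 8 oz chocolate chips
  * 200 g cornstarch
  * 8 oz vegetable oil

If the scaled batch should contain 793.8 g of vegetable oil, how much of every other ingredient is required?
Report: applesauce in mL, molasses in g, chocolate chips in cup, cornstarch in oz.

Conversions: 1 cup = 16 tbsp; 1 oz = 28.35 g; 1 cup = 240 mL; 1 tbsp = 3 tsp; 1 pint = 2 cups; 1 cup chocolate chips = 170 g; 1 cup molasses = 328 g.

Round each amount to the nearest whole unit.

applesauce: 3360 mL; molasses: 120 g; chocolate chips: 5 cup; cornstarch: 25 oz

The original recipe has 226.8 g of vegetable oil, so the scaling factor is 793.8 ÷ 226.8 = 7/2 = 3.5.
applesauce: 2 pint × 7/2 × 2 cup/pint × 240 mL/cup = 3360 mL
molasses: (1 tbsp + 2 tsp = 5/3 tbsp) × 7/2 ÷ 16 tbsp/cup × 328 g/cup ≈ 120 g
chocolate chips: 8 oz × 7/2 × 28.35 g/oz ÷ 170 g/cup ≈ 5 cup
cornstarch: 200 g × 7/2 ÷ 28.35 g/oz ≈ 25 oz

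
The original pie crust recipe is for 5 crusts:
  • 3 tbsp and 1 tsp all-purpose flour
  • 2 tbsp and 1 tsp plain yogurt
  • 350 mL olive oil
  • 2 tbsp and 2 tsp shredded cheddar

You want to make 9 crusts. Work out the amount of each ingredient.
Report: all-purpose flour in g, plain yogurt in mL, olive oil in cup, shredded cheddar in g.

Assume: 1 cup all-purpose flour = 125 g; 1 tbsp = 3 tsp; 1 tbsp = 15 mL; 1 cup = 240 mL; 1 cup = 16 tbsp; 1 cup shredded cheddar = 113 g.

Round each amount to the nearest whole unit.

Scaling factor: 9/5 = 1.8.
all-purpose flour: (3 tbsp + 1 tsp = 10/3 tbsp) × 9/5 ÷ 16 tbsp/cup × 125 g/cup ≈ 47 g
plain yogurt: (2 tbsp + 1 tsp = 7/3 tbsp) × 9/5 × 15 mL/tbsp = 63 mL
olive oil: 350 mL × 9/5 ÷ 240 mL/cup ≈ 3 cup
shredded cheddar: (2 tbsp + 2 tsp = 8/3 tbsp) × 9/5 ÷ 16 tbsp/cup × 113 g/cup ≈ 34 g

all-purpose flour: 47 g; plain yogurt: 63 mL; olive oil: 3 cup; shredded cheddar: 34 g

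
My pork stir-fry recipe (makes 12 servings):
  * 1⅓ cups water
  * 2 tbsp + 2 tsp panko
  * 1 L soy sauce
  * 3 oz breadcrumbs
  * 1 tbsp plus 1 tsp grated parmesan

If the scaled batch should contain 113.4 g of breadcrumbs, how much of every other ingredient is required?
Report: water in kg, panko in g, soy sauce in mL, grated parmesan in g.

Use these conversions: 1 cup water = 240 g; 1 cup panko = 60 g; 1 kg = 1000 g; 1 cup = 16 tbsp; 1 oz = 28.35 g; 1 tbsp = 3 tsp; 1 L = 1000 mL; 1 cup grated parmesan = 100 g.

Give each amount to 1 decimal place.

water: 0.4 kg; panko: 13.3 g; soy sauce: 1333.3 mL; grated parmesan: 11.1 g

The original recipe has 85.05 g of breadcrumbs, so the scaling factor is 113.4 ÷ 85.05 = 4/3.
water: 4/3 cup × 4/3 × 240 g/cup ÷ 1000 g/kg ≈ 0.4 kg
panko: (2 tbsp + 2 tsp = 8/3 tbsp) × 4/3 ÷ 16 tbsp/cup × 60 g/cup ≈ 13.3 g
soy sauce: 1 L × 4/3 × 1000 mL/L ≈ 1333.3 mL
grated parmesan: (1 tbsp + 1 tsp = 4/3 tbsp) × 4/3 ÷ 16 tbsp/cup × 100 g/cup ≈ 11.1 g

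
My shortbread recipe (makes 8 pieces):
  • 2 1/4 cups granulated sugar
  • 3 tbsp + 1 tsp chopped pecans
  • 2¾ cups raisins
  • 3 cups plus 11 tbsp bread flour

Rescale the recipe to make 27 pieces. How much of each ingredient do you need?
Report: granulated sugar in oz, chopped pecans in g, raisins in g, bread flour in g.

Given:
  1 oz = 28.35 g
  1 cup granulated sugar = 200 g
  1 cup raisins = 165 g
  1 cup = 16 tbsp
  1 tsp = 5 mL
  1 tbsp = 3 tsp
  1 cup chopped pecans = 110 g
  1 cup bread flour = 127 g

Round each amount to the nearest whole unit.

granulated sugar: 54 oz; chopped pecans: 77 g; raisins: 1531 g; bread flour: 1581 g

Scaling factor: 27/8 = 3.375.
granulated sugar: 2.25 cup × 27/8 × 200 g/cup ÷ 28.35 g/oz ≈ 54 oz
chopped pecans: (3 tbsp + 1 tsp = 10/3 tbsp) × 27/8 ÷ 16 tbsp/cup × 110 g/cup ≈ 77 g
raisins: 2.75 cup × 27/8 × 165 g/cup ≈ 1531 g
bread flour: (3 cup + 11 tbsp = 3.6875 cup) × 27/8 × 127 g/cup ≈ 1581 g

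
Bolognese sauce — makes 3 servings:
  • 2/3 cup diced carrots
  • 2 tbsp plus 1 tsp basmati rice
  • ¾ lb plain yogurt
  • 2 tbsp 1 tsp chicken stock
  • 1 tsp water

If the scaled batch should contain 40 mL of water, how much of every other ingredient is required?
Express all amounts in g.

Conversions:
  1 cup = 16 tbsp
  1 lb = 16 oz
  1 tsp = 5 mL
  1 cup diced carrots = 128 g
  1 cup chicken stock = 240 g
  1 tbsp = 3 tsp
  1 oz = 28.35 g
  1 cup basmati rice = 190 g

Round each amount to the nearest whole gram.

The original recipe has 5 mL of water, so the scaling factor is 40 ÷ 5 = 8.
diced carrots: 2/3 cup × 8 × 128 g/cup ≈ 683 g
basmati rice: (2 tbsp + 1 tsp = 7/3 tbsp) × 8 ÷ 16 tbsp/cup × 190 g/cup ≈ 222 g
plain yogurt: 0.75 lb × 8 × 16 oz/lb × 28.35 g/oz ≈ 2722 g
chicken stock: (2 tbsp + 1 tsp = 7/3 tbsp) × 8 ÷ 16 tbsp/cup × 240 g/cup = 280 g

diced carrots: 683 g; basmati rice: 222 g; plain yogurt: 2722 g; chicken stock: 280 g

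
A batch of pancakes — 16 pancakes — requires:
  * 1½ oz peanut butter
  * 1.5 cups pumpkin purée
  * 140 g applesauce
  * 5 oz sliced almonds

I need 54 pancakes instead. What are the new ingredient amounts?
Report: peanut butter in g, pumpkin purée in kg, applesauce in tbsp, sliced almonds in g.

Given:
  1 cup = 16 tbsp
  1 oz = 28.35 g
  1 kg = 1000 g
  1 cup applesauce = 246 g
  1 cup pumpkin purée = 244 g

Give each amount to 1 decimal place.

peanut butter: 143.5 g; pumpkin purée: 1.2 kg; applesauce: 30.7 tbsp; sliced almonds: 478.4 g

Scaling factor: 54/16 = 27/8 = 3.375.
peanut butter: 1.5 oz × 27/8 × 28.35 g/oz ≈ 143.5 g
pumpkin purée: 1.5 cup × 27/8 × 244 g/cup ÷ 1000 g/kg ≈ 1.2 kg
applesauce: 140 g × 27/8 ÷ 246 g/cup × 16 tbsp/cup ≈ 30.7 tbsp
sliced almonds: 5 oz × 27/8 × 28.35 g/oz ≈ 478.4 g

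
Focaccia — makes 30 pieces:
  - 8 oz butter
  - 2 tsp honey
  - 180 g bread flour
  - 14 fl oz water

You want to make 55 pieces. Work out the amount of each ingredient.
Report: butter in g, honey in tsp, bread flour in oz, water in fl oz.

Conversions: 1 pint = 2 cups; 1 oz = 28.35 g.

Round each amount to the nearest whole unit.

Scaling factor: 55/30 = 11/6.
butter: 8 oz × 11/6 × 28.35 g/oz ≈ 416 g
honey: 2 tsp × 11/6 ≈ 4 tsp
bread flour: 180 g × 11/6 ÷ 28.35 g/oz ≈ 12 oz
water: 14 fl oz × 11/6 ≈ 26 fl oz

butter: 416 g; honey: 4 tsp; bread flour: 12 oz; water: 26 fl oz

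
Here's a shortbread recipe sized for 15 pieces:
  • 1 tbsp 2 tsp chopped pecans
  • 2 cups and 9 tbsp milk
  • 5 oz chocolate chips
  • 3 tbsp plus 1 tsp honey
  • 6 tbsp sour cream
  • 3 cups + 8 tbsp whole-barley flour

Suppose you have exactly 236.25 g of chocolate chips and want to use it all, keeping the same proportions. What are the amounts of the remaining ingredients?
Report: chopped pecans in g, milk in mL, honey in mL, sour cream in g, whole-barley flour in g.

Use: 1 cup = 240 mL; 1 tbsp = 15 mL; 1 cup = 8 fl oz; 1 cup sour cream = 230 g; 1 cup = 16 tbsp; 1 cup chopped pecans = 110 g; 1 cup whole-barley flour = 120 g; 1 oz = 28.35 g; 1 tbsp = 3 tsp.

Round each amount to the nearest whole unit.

The original recipe has 141.75 g of chocolate chips, so the scaling factor is 236.25 ÷ 141.75 = 5/3.
chopped pecans: (1 tbsp + 2 tsp = 5/3 tbsp) × 5/3 ÷ 16 tbsp/cup × 110 g/cup ≈ 19 g
milk: (2 cup + 9 tbsp = 2.5625 cup) × 5/3 × 240 mL/cup = 1025 mL
honey: (3 tbsp + 1 tsp = 10/3 tbsp) × 5/3 × 15 mL/tbsp ≈ 83 mL
sour cream: 6 tbsp × 5/3 ÷ 16 tbsp/cup × 230 g/cup ≈ 144 g
whole-barley flour: (3 cup + 8 tbsp = 3.5 cup) × 5/3 × 120 g/cup = 700 g

chopped pecans: 19 g; milk: 1025 mL; honey: 83 mL; sour cream: 144 g; whole-barley flour: 700 g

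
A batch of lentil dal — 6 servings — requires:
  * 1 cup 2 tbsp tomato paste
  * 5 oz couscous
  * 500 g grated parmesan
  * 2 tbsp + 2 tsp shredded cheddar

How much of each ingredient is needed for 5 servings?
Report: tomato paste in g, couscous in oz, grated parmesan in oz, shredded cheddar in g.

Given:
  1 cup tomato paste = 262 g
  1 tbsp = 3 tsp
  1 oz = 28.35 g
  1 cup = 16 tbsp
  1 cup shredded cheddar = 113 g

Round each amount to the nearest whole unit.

tomato paste: 246 g; couscous: 4 oz; grated parmesan: 15 oz; shredded cheddar: 16 g

Scaling factor: 5/6.
tomato paste: (1 cup + 2 tbsp = 1.125 cup) × 5/6 × 262 g/cup ≈ 246 g
couscous: 5 oz × 5/6 ≈ 4 oz
grated parmesan: 500 g × 5/6 ÷ 28.35 g/oz ≈ 15 oz
shredded cheddar: (2 tbsp + 2 tsp = 8/3 tbsp) × 5/6 ÷ 16 tbsp/cup × 113 g/cup ≈ 16 g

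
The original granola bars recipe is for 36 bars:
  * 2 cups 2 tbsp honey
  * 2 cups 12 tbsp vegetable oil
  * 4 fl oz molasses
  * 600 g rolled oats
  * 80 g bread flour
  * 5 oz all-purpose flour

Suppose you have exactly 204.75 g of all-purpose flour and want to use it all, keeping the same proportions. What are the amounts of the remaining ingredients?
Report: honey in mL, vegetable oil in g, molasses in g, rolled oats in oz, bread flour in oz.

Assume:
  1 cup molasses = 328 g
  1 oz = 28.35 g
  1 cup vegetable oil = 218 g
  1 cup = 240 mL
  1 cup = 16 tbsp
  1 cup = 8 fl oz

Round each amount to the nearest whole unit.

honey: 737 mL; vegetable oil: 866 g; molasses: 237 g; rolled oats: 31 oz; bread flour: 4 oz

The original recipe has 141.75 g of all-purpose flour, so the scaling factor is 204.75 ÷ 141.75 = 13/9.
honey: (2 cup + 2 tbsp = 2.125 cup) × 13/9 × 240 mL/cup ≈ 737 mL
vegetable oil: (2 cup + 12 tbsp = 2.75 cup) × 13/9 × 218 g/cup ≈ 866 g
molasses: 4 fl oz × 13/9 ÷ 8 fl oz/cup × 328 g/cup ≈ 237 g
rolled oats: 600 g × 13/9 ÷ 28.35 g/oz ≈ 31 oz
bread flour: 80 g × 13/9 ÷ 28.35 g/oz ≈ 4 oz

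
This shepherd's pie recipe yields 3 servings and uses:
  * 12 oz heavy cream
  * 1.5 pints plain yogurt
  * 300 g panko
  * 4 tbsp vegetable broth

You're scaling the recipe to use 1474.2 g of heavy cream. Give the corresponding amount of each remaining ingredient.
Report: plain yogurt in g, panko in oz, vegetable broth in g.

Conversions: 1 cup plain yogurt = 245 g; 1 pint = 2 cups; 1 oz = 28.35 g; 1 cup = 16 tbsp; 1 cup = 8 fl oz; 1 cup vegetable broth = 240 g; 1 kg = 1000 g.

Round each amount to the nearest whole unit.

The original recipe has 340.2 g of heavy cream, so the scaling factor is 1474.2 ÷ 340.2 = 13/3.
plain yogurt: 1.5 pint × 13/3 × 2 cup/pint × 245 g/cup = 3185 g
panko: 300 g × 13/3 ÷ 28.35 g/oz ≈ 46 oz
vegetable broth: 4 tbsp × 13/3 ÷ 16 tbsp/cup × 240 g/cup = 260 g

plain yogurt: 3185 g; panko: 46 oz; vegetable broth: 260 g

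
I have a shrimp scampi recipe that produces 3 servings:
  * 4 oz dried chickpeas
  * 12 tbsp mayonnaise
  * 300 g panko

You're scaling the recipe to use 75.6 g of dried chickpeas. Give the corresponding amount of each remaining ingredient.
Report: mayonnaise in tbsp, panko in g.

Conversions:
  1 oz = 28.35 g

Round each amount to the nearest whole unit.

The original recipe has 113.4 g of dried chickpeas, so the scaling factor is 75.6 ÷ 113.4 = 2/3.
mayonnaise: 12 tbsp × 2/3 = 8 tbsp
panko: 300 g × 2/3 = 200 g

mayonnaise: 8 tbsp; panko: 200 g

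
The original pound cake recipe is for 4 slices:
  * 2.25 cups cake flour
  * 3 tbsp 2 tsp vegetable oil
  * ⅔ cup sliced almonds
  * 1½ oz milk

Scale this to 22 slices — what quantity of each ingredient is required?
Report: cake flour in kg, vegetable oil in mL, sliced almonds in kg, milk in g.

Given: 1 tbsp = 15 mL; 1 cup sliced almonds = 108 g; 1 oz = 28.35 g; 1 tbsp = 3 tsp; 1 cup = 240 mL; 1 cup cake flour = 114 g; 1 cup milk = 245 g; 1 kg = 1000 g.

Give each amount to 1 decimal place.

cake flour: 1.4 kg; vegetable oil: 302.5 mL; sliced almonds: 0.4 kg; milk: 233.9 g

Scaling factor: 22/4 = 11/2 = 5.5.
cake flour: 2.25 cup × 11/2 × 114 g/cup ÷ 1000 g/kg ≈ 1.4 kg
vegetable oil: (3 tbsp + 2 tsp = 11/3 tbsp) × 11/2 × 15 mL/tbsp = 302.5 mL
sliced almonds: 2/3 cup × 11/2 × 108 g/cup ÷ 1000 g/kg ≈ 0.4 kg
milk: 1.5 oz × 11/2 × 28.35 g/oz ≈ 233.9 g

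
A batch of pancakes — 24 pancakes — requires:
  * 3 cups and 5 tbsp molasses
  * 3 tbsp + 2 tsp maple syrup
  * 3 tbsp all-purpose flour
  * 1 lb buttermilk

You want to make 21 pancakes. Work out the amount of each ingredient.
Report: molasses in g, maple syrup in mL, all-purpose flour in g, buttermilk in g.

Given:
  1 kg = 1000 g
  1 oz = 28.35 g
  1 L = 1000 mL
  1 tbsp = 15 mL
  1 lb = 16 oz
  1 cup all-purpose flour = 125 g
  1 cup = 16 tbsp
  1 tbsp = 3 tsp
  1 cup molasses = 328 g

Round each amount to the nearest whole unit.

Scaling factor: 21/24 = 7/8 = 0.875.
molasses: (3 cup + 5 tbsp = 3.3125 cup) × 7/8 × 328 g/cup ≈ 951 g
maple syrup: (3 tbsp + 2 tsp = 11/3 tbsp) × 7/8 × 15 mL/tbsp ≈ 48 mL
all-purpose flour: 3 tbsp × 7/8 ÷ 16 tbsp/cup × 125 g/cup ≈ 21 g
buttermilk: 1 lb × 7/8 × 16 oz/lb × 28.35 g/oz ≈ 397 g

molasses: 951 g; maple syrup: 48 mL; all-purpose flour: 21 g; buttermilk: 397 g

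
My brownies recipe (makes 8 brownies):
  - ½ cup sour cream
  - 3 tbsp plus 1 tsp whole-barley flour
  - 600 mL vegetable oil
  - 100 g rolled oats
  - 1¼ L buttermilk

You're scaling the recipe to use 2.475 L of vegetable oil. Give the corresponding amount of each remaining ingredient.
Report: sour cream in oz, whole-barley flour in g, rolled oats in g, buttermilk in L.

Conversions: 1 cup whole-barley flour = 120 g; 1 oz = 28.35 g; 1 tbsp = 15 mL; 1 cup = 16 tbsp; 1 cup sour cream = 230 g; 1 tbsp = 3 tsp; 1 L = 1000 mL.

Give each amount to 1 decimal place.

The original recipe has 0.6 L of vegetable oil, so the scaling factor is 2.475 ÷ 0.6 = 33/8 = 4.125.
sour cream: 0.5 cup × 33/8 × 230 g/cup ÷ 28.35 g/oz ≈ 16.7 oz
whole-barley flour: (3 tbsp + 1 tsp = 10/3 tbsp) × 33/8 ÷ 16 tbsp/cup × 120 g/cup ≈ 103.1 g
rolled oats: 100 g × 33/8 = 412.5 g
buttermilk: 1.25 L × 33/8 ≈ 5.2 L

sour cream: 16.7 oz; whole-barley flour: 103.1 g; rolled oats: 412.5 g; buttermilk: 5.2 L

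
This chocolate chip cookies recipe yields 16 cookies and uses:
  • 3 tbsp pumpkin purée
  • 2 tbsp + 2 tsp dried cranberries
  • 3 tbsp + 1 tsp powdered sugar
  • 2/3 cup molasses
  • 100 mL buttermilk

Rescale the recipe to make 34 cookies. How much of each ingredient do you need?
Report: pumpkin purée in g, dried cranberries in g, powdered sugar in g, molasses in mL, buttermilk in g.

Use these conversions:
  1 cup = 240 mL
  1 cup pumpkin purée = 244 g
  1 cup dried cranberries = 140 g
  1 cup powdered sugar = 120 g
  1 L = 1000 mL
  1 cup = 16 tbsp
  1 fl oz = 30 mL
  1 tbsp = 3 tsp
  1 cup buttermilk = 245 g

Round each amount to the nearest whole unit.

Scaling factor: 34/16 = 17/8 = 2.125.
pumpkin purée: 3 tbsp × 17/8 ÷ 16 tbsp/cup × 244 g/cup ≈ 97 g
dried cranberries: (2 tbsp + 2 tsp = 8/3 tbsp) × 17/8 ÷ 16 tbsp/cup × 140 g/cup ≈ 50 g
powdered sugar: (3 tbsp + 1 tsp = 10/3 tbsp) × 17/8 ÷ 16 tbsp/cup × 120 g/cup ≈ 53 g
molasses: 2/3 cup × 17/8 × 240 mL/cup = 340 mL
buttermilk: 100 mL × 17/8 ÷ 240 mL/cup × 245 g/cup ≈ 217 g

pumpkin purée: 97 g; dried cranberries: 50 g; powdered sugar: 53 g; molasses: 340 mL; buttermilk: 217 g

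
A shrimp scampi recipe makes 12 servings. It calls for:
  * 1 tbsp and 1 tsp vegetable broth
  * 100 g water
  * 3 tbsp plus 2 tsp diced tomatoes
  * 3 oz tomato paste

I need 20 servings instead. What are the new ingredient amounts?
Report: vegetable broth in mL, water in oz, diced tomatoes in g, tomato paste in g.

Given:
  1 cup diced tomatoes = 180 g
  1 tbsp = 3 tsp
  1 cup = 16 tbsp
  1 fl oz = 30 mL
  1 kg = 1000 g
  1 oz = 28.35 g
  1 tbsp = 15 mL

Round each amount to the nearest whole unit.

vegetable broth: 33 mL; water: 6 oz; diced tomatoes: 69 g; tomato paste: 142 g

Scaling factor: 20/12 = 5/3.
vegetable broth: (1 tbsp + 1 tsp = 4/3 tbsp) × 5/3 × 15 mL/tbsp ≈ 33 mL
water: 100 g × 5/3 ÷ 28.35 g/oz ≈ 6 oz
diced tomatoes: (3 tbsp + 2 tsp = 11/3 tbsp) × 5/3 ÷ 16 tbsp/cup × 180 g/cup ≈ 69 g
tomato paste: 3 oz × 5/3 × 28.35 g/oz ≈ 142 g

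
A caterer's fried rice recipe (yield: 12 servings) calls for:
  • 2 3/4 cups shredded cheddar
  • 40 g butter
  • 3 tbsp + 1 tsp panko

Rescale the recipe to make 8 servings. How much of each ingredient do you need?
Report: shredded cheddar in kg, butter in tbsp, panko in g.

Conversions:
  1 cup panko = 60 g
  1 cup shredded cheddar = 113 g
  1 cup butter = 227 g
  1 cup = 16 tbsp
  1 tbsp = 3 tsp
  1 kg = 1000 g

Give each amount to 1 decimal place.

shredded cheddar: 0.2 kg; butter: 1.9 tbsp; panko: 8.3 g

Scaling factor: 8/12 = 2/3.
shredded cheddar: 2.75 cup × 2/3 × 113 g/cup ÷ 1000 g/kg ≈ 0.2 kg
butter: 40 g × 2/3 ÷ 227 g/cup × 16 tbsp/cup ≈ 1.9 tbsp
panko: (3 tbsp + 1 tsp = 10/3 tbsp) × 2/3 ÷ 16 tbsp/cup × 60 g/cup ≈ 8.3 g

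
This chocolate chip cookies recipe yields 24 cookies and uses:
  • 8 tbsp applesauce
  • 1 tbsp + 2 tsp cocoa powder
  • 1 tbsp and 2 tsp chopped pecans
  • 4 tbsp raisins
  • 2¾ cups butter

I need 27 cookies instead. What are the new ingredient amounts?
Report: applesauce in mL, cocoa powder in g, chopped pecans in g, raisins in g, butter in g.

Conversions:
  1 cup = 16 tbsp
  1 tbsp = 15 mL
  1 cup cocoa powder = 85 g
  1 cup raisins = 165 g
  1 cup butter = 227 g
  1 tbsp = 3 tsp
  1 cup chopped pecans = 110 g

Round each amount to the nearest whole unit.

Scaling factor: 27/24 = 9/8 = 1.125.
applesauce: 8 tbsp × 9/8 × 15 mL/tbsp = 135 mL
cocoa powder: (1 tbsp + 2 tsp = 5/3 tbsp) × 9/8 ÷ 16 tbsp/cup × 85 g/cup ≈ 10 g
chopped pecans: (1 tbsp + 2 tsp = 5/3 tbsp) × 9/8 ÷ 16 tbsp/cup × 110 g/cup ≈ 13 g
raisins: 4 tbsp × 9/8 ÷ 16 tbsp/cup × 165 g/cup ≈ 46 g
butter: 2.75 cup × 9/8 × 227 g/cup ≈ 702 g

applesauce: 135 mL; cocoa powder: 10 g; chopped pecans: 13 g; raisins: 46 g; butter: 702 g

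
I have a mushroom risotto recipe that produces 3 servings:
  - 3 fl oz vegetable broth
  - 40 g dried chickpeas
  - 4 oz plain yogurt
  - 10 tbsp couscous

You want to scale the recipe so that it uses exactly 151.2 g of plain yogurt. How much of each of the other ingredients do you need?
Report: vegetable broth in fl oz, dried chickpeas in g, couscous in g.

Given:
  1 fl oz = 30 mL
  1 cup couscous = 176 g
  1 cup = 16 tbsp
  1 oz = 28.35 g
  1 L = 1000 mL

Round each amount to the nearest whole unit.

vegetable broth: 4 fl oz; dried chickpeas: 53 g; couscous: 147 g

The original recipe has 113.4 g of plain yogurt, so the scaling factor is 151.2 ÷ 113.4 = 4/3.
vegetable broth: 3 fl oz × 4/3 = 4 fl oz
dried chickpeas: 40 g × 4/3 ≈ 53 g
couscous: 10 tbsp × 4/3 ÷ 16 tbsp/cup × 176 g/cup ≈ 147 g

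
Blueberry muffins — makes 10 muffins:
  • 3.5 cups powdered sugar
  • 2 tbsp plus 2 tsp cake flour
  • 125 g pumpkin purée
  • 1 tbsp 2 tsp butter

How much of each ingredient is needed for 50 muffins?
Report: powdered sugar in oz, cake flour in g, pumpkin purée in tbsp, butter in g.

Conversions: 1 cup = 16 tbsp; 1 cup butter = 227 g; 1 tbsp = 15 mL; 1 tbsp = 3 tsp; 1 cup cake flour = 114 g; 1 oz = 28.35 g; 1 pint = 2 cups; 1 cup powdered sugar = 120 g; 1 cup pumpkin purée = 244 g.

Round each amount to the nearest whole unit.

powdered sugar: 74 oz; cake flour: 95 g; pumpkin purée: 41 tbsp; butter: 118 g

Scaling factor: 50/10 = 5.
powdered sugar: 3.5 cup × 5 × 120 g/cup ÷ 28.35 g/oz ≈ 74 oz
cake flour: (2 tbsp + 2 tsp = 8/3 tbsp) × 5 ÷ 16 tbsp/cup × 114 g/cup = 95 g
pumpkin purée: 125 g × 5 ÷ 244 g/cup × 16 tbsp/cup ≈ 41 tbsp
butter: (1 tbsp + 2 tsp = 5/3 tbsp) × 5 ÷ 16 tbsp/cup × 227 g/cup ≈ 118 g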